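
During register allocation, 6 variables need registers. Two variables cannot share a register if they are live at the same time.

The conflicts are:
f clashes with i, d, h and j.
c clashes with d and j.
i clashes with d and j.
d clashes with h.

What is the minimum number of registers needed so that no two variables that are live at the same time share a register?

f, d, h are mutually in conflict, so at least 3 registers are needed.
Using 3 registers: f=2, c=2, i=3, d=1, h=3, j=1. Each listed conflict is separated.

3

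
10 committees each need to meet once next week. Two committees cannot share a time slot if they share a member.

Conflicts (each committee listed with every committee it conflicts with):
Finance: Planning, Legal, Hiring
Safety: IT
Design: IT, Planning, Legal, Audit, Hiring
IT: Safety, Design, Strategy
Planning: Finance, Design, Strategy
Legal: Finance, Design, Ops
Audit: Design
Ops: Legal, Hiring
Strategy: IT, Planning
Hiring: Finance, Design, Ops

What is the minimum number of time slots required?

2

Design and Audit conflict, so at least 2 time slots are needed.
A valid assignment using 2 time slots: Finance=1, Safety=1, Design=1, IT=2, Planning=2, Legal=2, Audit=2, Ops=1, Strategy=1, Hiring=2. Every pair that conflicts lands in different time slots.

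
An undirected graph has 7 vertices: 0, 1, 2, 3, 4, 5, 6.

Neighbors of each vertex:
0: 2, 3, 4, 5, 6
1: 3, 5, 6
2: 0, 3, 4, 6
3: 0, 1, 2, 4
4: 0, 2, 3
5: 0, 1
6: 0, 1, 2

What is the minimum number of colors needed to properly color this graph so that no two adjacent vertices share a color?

0, 2, 3, 4 are pairwise adjacent (a clique of size 4), so at least 4 colors are needed.
4 colors suffice: color red → {0, 1}; color blue → {2, 5}; color green → {3, 6}; color yellow → {4}. No two adjacent vertices share a color.

4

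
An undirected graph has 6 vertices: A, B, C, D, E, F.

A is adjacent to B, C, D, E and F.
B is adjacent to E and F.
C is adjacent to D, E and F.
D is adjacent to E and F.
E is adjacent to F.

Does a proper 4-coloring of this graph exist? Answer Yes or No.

No

A, C, D, E, F are pairwise adjacent (a clique of size 5), so at least 5 colors are needed.
So 4 colors are not enough.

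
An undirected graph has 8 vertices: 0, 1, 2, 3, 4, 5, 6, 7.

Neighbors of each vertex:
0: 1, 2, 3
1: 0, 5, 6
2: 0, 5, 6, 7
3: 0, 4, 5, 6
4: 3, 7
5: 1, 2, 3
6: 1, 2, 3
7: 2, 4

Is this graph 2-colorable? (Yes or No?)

The cycle 4-3-0-2-7-4 has odd length 5, so it cannot be 2-colored; at least 3 colors are needed.
So 2 colors are not enough.

No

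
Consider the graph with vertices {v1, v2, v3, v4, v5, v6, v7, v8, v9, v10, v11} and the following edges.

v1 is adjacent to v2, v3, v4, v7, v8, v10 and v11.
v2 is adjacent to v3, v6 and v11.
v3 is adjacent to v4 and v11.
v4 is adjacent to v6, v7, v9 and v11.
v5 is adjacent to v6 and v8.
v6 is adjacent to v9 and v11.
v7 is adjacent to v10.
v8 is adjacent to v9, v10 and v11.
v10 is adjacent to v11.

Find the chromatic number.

4

v1, v2, v3, v11 are pairwise adjacent (a clique of size 4), so at least 4 colors are needed.
4 colors suffice: color 1 → {v1, v6}; color 2 → {v5, v7, v9, v11}; color 3 → {v2, v4, v8}; color 4 → {v3, v10}. Each edge has distinct colors on its endpoints.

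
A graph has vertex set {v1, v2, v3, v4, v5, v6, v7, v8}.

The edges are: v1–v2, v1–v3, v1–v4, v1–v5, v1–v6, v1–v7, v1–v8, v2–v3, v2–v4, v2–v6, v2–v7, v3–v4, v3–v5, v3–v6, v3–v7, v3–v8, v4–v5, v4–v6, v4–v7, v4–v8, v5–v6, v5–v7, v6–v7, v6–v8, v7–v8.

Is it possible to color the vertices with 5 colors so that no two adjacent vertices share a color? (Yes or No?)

No

v1, v2, v3, v4, v6, v7 form a clique, so at least 6 colors are needed.
So 5 colors are not enough.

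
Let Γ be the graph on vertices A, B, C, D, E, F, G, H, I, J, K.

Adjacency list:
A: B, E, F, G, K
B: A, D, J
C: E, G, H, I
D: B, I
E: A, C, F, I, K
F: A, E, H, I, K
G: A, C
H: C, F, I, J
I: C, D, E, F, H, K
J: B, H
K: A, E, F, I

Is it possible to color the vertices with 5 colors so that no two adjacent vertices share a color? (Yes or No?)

The chromatic number is 4. A, E, F, K are pairwise adjacent (a clique of size 4), so at least 4 colors are needed.
4 colors suffice: color 1 → {A, I, J}; color 2 → {B, C, F}; color 3 → {D, E, G, H}; color 4 → {K}.
Since 5 ≥ 4, a proper 5-coloring certainly exists.

Yes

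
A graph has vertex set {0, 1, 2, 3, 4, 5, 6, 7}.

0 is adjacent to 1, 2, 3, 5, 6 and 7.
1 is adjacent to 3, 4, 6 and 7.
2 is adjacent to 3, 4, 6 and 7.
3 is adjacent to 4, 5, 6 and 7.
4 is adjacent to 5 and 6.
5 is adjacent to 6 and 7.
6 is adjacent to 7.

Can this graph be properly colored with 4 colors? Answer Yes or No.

No

0, 1, 3, 6, 7 form a clique, so at least 5 colors are needed.
So 4 colors are not enough.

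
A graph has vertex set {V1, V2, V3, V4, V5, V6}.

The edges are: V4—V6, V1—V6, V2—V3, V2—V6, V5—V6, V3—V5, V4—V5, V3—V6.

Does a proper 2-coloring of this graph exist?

V4, V5, V6 form a triangle, so at least 3 colors are needed.
So 2 colors are not enough.

No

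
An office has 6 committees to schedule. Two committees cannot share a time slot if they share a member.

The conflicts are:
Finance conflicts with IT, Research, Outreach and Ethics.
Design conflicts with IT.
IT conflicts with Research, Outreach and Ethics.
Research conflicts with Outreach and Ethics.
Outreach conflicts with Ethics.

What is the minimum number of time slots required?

Finance, IT, Research, Outreach, Ethics are mutually in conflict, so at least 5 time slots are needed.
5 time slots suffice: time slot 1 → {IT}; time slot 2 → {Finance, Design}; time slot 3 → {Outreach}; time slot 4 → {Ethics}; time slot 5 → {Research}. Every pair that conflicts lands in different time slots.

5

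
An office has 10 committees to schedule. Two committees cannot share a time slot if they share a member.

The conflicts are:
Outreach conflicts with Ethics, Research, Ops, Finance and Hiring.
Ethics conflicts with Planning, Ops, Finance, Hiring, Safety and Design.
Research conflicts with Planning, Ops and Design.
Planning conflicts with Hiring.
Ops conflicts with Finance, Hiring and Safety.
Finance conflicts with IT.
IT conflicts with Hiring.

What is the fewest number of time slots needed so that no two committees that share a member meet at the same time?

4

Outreach, Ethics, Ops, Hiring pairwise conflict, so at least 4 time slots are needed.
4 time slots suffice: time slot 1 → {Ethics, Research, IT}; time slot 2 → {Planning, Ops, Design}; time slot 3 → {Outreach, Safety}; time slot 4 → {Finance, Hiring}. No two conflicting committees share a time slot.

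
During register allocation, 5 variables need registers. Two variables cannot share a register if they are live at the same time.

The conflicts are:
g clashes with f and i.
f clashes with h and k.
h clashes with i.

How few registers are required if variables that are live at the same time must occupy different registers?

2

f and h conflict, so at least 2 registers are needed.
2 registers suffice: register 1 → {f, i}; register 2 → {g, h, k}. Every pair that conflicts lands in different registers.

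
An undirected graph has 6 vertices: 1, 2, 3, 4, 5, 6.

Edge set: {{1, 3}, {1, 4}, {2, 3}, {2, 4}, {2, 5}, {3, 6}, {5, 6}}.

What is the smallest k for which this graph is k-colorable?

5 and 6 are adjacent, so at least 2 colors are needed.
2 colors suffice: color red → {3, 4, 5}; color blue → {1, 2, 6}. Every edge joins two different colors.

2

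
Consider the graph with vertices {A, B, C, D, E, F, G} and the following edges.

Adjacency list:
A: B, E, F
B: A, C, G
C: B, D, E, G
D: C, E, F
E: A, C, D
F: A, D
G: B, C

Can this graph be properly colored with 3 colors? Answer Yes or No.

Yes

The chromatic number is 3. C, D, E are mutually adjacent, so at least 3 colors are needed.
3 colors suffice: A=red, B=blue, C=red, D=blue, E=green, F=green, G=green.
That is already a proper 3-coloring.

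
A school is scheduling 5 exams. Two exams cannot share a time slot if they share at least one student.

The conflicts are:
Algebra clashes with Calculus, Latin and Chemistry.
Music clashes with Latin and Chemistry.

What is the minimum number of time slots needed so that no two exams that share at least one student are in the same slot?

Algebra and Chemistry conflict, so at least 2 time slots are needed.
2 time slots suffice: time slot 1 → {Algebra, Music}; time slot 2 → {Calculus, Latin, Chemistry}. Each listed conflict is separated.

2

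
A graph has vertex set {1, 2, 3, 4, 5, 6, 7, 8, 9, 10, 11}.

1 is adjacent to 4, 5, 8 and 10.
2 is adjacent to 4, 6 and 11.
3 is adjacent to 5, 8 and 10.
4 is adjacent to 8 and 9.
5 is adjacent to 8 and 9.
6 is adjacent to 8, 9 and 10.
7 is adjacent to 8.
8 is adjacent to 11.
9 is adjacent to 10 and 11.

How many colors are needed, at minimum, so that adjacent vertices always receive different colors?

3

3, 5, 8 are mutually adjacent, so at least 3 colors are needed.
3 colors suffice: 1=c, 2=a, 3=c, 4=b, 5=b, 6=c, 7=b, 8=a, 9=a, 10=b, 11=b. No two adjacent vertices share a color.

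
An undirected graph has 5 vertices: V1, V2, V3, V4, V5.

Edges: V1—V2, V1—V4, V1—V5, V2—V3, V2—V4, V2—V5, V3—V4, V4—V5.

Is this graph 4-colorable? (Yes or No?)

The chromatic number is 4. V1, V2, V4, V5 are pairwise adjacent (a clique of size 4), so at least 4 colors are needed.
4 colors suffice: color red → {V4}; color blue → {V2}; color green → {V3, V5}; color yellow → {V1}.
That is already a proper 4-coloring.

Yes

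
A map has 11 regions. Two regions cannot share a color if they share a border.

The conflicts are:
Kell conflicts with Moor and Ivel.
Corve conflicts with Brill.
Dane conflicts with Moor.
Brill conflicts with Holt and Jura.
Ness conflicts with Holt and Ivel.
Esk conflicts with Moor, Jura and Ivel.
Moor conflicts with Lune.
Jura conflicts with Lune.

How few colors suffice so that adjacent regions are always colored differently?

2

Ness and Holt conflict, so at least 2 colors are needed.
One proper 2-coloring: Kell=2, Corve=1, Dane=2, Brill=2, Ness=2, Esk=2, Holt=1, Moor=1, Jura=1, Lune=2, Ivel=1. Every pair that conflicts lands in different colors.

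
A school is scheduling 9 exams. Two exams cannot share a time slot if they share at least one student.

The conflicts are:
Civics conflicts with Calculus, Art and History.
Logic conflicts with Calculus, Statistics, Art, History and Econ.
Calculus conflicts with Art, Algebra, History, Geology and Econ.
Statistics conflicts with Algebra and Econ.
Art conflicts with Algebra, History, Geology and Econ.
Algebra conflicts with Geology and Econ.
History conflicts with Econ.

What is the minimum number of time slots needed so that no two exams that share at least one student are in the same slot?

Logic, Calculus, Art, History, Econ are mutually in conflict, so at least 5 time slots are needed.
5 time slots suffice: time slot 1 → {Calculus, Statistics}; time slot 2 → {Art}; time slot 3 → {Civics, Geology, Econ}; time slot 4 → {Logic, Algebra}; time slot 5 → {History}. Each listed conflict is separated.

5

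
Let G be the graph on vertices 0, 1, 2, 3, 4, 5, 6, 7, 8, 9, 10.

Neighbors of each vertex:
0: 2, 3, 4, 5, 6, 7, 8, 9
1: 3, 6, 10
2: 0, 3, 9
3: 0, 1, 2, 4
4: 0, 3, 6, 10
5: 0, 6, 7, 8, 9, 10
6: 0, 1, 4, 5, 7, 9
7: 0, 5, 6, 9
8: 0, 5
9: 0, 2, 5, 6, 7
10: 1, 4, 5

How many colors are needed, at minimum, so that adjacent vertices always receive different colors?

0, 5, 6, 7, 9 form a clique, so at least 5 colors are needed.
5 colors suffice: color red → {0, 1}; color blue → {3, 6, 8, 10}; color green → {2, 4, 5}; color yellow → {9}; color purple → {7}. Every edge joins two different colors.

5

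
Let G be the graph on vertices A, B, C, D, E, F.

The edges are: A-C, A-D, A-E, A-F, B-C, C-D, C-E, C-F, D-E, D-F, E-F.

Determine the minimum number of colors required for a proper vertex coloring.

5

A, C, D, E, F form a clique, so at least 5 colors are needed.
5 colors suffice: color 1 → {C}; color 2 → {B, D}; color 3 → {E}; color 4 → {A}; color 5 → {F}. No two adjacent vertices share a color.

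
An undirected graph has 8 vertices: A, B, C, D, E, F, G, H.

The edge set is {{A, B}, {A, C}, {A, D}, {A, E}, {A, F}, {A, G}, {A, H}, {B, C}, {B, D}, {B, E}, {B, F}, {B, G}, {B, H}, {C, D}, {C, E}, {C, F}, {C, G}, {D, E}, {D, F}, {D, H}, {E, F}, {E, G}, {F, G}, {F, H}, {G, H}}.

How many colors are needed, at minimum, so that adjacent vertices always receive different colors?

6

A, B, C, E, F, G form a clique, so at least 6 colors are needed.
A valid assignment using 6 colors: A=1, B=2, C=6, D=4, E=5, F=3, G=4, H=5. No two adjacent vertices share a color.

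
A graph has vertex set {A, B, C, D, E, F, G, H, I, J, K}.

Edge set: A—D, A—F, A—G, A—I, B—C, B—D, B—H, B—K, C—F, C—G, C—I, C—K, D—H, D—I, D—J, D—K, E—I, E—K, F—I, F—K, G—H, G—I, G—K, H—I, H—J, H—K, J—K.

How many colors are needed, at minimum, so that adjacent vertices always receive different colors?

4

D, H, J, K are mutually adjacent (a clique of size 4), so at least 4 colors are needed.
One proper 4-coloring: A=2, B=4, C=2, D=3, E=2, F=3, G=3, H=2, I=1, J=4, K=1. Every edge joins two different colors.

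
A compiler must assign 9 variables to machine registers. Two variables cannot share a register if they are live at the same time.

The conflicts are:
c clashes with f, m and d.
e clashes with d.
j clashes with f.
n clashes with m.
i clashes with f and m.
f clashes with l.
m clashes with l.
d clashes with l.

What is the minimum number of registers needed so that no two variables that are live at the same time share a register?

c and f conflict, so at least 2 registers are needed.
2 registers suffice: register 1 → {f, m, d}; register 2 → {c, e, j, n, i, l}. Every pair that conflicts lands in different registers.

2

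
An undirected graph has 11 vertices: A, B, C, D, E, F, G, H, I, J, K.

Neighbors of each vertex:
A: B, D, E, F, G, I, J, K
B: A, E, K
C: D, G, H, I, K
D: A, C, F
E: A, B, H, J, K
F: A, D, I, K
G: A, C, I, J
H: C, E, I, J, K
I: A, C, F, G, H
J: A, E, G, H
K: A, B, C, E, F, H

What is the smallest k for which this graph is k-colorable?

4

A, B, E, K are pairwise adjacent (a clique of size 4), so at least 4 colors are needed.
One proper 4-coloring: A=red, B=yellow, C=green, D=blue, E=green, F=green, G=yellow, H=red, I=blue, J=blue, K=blue. No two adjacent vertices share a color.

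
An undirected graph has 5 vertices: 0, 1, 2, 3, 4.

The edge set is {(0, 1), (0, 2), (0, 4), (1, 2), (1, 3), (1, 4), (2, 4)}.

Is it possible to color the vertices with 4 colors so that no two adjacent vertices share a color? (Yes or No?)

Yes

The chromatic number is 4. 0, 1, 2, 4 are mutually adjacent (a clique of size 4), so at least 4 colors are needed.
4 colors suffice: color a → {1}; color b → {3, 4}; color c → {0}; color d → {2}.
That is already a proper 4-coloring.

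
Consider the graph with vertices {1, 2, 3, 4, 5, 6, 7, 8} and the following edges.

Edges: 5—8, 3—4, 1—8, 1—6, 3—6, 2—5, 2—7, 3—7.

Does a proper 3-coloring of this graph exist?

The chromatic number is 3. The cycle 5-2-7-3-6-1-8-5 has odd length 7, so it cannot be 2-colored; at least 3 colors are needed.
3 colors suffice: color a → {2, 3, 8}; color b → {1, 4, 5, 7}; color c → {6}.
That is already a proper 3-coloring.

Yes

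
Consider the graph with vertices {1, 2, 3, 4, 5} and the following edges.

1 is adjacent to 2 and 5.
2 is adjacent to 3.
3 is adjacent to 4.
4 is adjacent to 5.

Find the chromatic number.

The cycle 1-2-3-4-5-1 has odd length 5, so it cannot be 2-colored; at least 3 colors are needed.
3 colors suffice: color a → {1, 3}; color b → {2, 4}; color c → {5}. Every edge joins two different colors.

3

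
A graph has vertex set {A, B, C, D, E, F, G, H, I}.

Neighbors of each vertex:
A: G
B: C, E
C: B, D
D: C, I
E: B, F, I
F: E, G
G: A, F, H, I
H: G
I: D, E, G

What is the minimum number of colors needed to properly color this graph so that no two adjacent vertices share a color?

The cycle D-I-E-B-C-D has odd length 5, so it cannot be 2-colored; at least 3 colors are needed.
A valid assignment using 3 colors: A=2, B=2, C=3, D=1, E=1, F=2, G=1, H=2, I=2. Each edge has distinct colors on its endpoints.

3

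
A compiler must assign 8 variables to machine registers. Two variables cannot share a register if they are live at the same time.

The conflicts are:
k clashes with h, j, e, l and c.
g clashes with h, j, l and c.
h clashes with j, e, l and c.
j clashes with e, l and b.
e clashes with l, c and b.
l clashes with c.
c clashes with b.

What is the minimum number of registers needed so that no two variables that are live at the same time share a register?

k, h, e, l, c are mutually in conflict, so at least 5 registers are needed.
5 registers suffice: register 1 → {h, b}; register 2 → {g, e}; register 3 → {j, c}; register 4 → {l}; register 5 → {k}. Each listed conflict is separated.

5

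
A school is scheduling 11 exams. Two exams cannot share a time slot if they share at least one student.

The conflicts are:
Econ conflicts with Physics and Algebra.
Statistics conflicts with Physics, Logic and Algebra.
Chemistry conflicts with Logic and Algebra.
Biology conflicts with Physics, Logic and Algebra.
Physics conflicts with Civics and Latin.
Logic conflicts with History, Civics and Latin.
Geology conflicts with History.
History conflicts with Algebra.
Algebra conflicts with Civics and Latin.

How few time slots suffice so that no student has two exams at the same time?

History and Algebra conflict, so at least 2 time slots are needed.
2 time slots suffice: time slot 1 → {Physics, Logic, Geology, Algebra}; time slot 2 → {Econ, Statistics, Chemistry, Biology, History, Civics, Latin}. Each listed conflict is separated.

2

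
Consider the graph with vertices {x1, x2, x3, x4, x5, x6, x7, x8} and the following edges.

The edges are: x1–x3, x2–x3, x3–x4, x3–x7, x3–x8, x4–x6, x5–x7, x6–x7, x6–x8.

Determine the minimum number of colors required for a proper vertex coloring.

x4 and x6 are adjacent, so at least 2 colors are needed.
2 colors suffice: color 1 → {x3, x5, x6}; color 2 → {x1, x2, x4, x7, x8}. Every edge joins two different colors.

2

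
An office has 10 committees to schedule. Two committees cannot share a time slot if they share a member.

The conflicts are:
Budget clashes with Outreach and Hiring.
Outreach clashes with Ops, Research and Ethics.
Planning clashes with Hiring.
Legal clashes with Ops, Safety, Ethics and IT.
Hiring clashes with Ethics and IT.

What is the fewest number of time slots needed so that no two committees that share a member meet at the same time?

Legal and Ethics conflict, so at least 2 time slots are needed.
A valid assignment using 2 time slots: Budget=2, Outreach=1, Planning=2, Legal=1, Hiring=1, Ops=2, Safety=2, Research=2, Ethics=2, IT=2. Every pair that conflicts lands in different time slots.

2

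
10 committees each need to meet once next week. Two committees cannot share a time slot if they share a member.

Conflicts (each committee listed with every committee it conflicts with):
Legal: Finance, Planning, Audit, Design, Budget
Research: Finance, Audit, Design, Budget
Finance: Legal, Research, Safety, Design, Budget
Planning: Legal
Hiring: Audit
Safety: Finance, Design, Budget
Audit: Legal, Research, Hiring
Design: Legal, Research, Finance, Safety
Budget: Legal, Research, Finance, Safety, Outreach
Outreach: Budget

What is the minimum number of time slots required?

3

Research, Finance, Design pairwise conflict, so at least 3 time slots are needed.
Using 3 time slots: Legal=2, Research=2, Finance=3, Planning=1, Hiring=2, Safety=2, Audit=1, Design=1, Budget=1, Outreach=2. Every pair that conflicts lands in different time slots.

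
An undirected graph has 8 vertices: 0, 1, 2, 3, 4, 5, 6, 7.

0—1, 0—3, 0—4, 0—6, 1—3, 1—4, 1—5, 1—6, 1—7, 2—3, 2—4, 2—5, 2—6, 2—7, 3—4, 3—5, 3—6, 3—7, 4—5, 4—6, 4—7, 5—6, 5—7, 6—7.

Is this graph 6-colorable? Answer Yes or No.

The chromatic number is 6. 1, 3, 4, 5, 6, 7 are pairwise adjacent (a clique of size 6), so at least 6 colors are needed.
6 colors suffice: color red → {6}; color blue → {3}; color green → {4}; color yellow → {0, 7}; color purple → {1, 2}; color orange → {5}.
That is already a proper 6-coloring.

Yes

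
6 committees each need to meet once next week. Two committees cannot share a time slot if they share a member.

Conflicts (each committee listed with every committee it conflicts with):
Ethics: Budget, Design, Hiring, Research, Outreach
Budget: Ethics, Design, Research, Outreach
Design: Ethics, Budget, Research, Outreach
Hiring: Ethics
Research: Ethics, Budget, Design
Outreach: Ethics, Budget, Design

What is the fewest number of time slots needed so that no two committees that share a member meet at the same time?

Ethics, Budget, Design, Outreach all conflict with each other, so at least 4 time slots are needed.
4 time slots suffice: time slot 1 → {Ethics}; time slot 2 → {Budget, Hiring}; time slot 3 → {Design}; time slot 4 → {Research, Outreach}. Each listed conflict is separated.

4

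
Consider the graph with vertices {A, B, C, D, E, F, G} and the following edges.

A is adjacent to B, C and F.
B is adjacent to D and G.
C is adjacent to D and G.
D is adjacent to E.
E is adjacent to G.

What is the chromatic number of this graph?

2

A and F are adjacent, so at least 2 colors are needed.
A valid assignment using 2 colors: A=1, B=2, C=2, D=1, E=2, F=2, G=1. Each edge has distinct colors on its endpoints.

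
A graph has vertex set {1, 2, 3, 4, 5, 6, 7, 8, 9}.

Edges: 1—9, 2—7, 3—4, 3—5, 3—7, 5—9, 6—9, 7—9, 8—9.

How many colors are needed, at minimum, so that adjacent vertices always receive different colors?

7 and 9 are adjacent, so at least 2 colors are needed.
2 colors suffice: color a → {2, 3, 9}; color b → {1, 4, 5, 6, 7, 8}. No two adjacent vertices share a color.

2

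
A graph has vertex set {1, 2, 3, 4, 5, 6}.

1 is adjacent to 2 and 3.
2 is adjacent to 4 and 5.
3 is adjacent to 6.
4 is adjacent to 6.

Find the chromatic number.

3

The cycle 3-6-4-2-1-3 has odd length 5, so it cannot be 2-colored; at least 3 colors are needed.
3 colors suffice: color a → {2, 6}; color b → {1, 4, 5}; color c → {3}. Every edge joins two different colors.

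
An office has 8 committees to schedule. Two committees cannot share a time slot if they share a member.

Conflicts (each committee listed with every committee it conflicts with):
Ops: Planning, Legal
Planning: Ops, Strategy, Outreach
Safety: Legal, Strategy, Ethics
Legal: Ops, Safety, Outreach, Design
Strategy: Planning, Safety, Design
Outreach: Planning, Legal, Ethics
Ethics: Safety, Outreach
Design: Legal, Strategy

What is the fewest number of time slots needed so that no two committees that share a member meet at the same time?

The cycle Strategy-Safety-Ethics-Outreach-Planning-Strategy has odd length 5, so it cannot be 2-colored; at least 3 time slots are needed.
Using 3 time slots: Ops=2, Planning=3, Safety=2, Legal=1, Strategy=1, Outreach=2, Ethics=1, Design=2. Every pair that conflicts lands in different time slots.

3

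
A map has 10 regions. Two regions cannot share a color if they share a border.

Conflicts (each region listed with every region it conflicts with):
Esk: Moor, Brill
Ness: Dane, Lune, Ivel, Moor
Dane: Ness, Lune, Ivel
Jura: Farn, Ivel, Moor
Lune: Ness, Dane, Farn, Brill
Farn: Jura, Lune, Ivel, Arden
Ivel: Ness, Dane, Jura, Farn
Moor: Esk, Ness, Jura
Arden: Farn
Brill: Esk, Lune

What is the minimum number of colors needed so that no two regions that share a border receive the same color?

Jura, Farn, Ivel are mutually in conflict, so at least 3 colors are needed.
3 colors suffice: Esk=2, Ness=2, Dane=3, Jura=3, Lune=1, Farn=2, Ivel=1, Moor=1, Arden=1, Brill=3. Every pair that conflicts lands in different colors.

3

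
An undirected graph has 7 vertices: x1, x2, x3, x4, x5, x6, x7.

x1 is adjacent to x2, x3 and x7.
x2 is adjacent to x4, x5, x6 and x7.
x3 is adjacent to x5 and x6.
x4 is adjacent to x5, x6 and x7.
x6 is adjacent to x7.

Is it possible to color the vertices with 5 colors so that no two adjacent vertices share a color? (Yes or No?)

Yes

The chromatic number is 4. x2, x4, x6, x7 are pairwise adjacent (a clique of size 4), so at least 4 colors are needed.
4 colors suffice: color red → {x2, x3}; color blue → {x1, x5, x6}; color green → {x4}; color yellow → {x7}.
Since 5 ≥ 4, a proper 5-coloring certainly exists.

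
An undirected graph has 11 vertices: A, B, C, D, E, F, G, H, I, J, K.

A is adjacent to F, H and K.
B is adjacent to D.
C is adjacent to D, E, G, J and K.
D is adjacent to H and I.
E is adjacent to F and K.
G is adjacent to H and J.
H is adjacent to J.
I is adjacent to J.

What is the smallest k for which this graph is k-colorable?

C, E, K form a triangle, so at least 3 colors are needed.
3 colors suffice: A=blue, B=red, C=red, D=blue, E=blue, F=red, G=green, H=red, I=red, J=blue, K=green. No two adjacent vertices share a color.

3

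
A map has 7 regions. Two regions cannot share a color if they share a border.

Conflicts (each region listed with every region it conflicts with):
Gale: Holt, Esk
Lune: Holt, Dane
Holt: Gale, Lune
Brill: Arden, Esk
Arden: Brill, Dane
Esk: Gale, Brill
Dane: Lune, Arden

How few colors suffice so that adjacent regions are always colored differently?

The cycle Esk-Brill-Arden-Dane-Lune-Holt-Gale-Esk has odd length 7, so it cannot be 2-colored; at least 3 colors are needed.
3 colors suffice: color 1 → {Holt, Esk, Dane}; color 2 → {Gale, Lune, Arden}; color 3 → {Brill}. No two conflicting regions share a color.

3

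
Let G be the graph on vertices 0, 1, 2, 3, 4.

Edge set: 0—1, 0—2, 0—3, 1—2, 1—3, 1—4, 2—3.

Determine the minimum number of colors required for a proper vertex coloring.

0, 1, 2, 3 are mutually adjacent (a clique of size 4), so at least 4 colors are needed.
4 colors suffice: color a → {1}; color b → {2, 4}; color c → {3}; color d → {0}. No two adjacent vertices share a color.

4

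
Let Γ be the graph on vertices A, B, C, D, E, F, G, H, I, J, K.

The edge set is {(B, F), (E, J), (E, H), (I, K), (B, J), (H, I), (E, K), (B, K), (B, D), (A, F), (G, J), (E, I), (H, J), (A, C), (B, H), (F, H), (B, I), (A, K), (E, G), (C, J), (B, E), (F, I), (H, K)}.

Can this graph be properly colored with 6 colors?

Yes

The chromatic number is 5. B, E, H, I, K form a clique, so at least 5 colors are needed.
A valid assignment using 5 colors: A=1, B=1, C=2, D=2, E=3, F=3, G=1, H=2, I=4, J=4, K=5.
Since 6 ≥ 5, a proper 6-coloring certainly exists.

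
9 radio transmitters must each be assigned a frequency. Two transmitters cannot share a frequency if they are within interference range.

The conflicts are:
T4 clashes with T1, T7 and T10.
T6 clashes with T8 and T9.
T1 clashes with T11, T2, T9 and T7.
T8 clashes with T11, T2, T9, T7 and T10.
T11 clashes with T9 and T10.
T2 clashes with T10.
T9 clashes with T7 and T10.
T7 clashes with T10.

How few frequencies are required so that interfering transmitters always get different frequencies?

T8, T11, T9, T10 pairwise conflict, so at least 4 frequencies are needed.
A valid assignment using 4 frequencies: T4=2, T6=1, T1=1, T8=2, T11=4, T2=3, T9=3, T7=4, T10=1. No two conflicting transmitters share a frequency.

4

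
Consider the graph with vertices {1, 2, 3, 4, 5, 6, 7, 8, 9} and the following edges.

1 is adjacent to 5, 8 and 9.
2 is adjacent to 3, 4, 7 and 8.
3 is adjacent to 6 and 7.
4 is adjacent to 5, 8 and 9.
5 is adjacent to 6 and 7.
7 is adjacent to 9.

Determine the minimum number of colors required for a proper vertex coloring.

2, 3, 7 are pairwise adjacent, so at least 3 colors are needed.
3 colors suffice: 1=blue, 2=red, 3=green, 4=blue, 5=red, 6=blue, 7=blue, 8=green, 9=red. Each edge has distinct colors on its endpoints.

3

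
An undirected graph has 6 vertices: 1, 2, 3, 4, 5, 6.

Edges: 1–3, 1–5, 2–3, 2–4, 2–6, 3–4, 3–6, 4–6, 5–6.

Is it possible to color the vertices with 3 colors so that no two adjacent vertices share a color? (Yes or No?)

No

2, 3, 4, 6 are pairwise adjacent (a clique of size 4), so at least 4 colors are needed.
So 3 colors are not enough.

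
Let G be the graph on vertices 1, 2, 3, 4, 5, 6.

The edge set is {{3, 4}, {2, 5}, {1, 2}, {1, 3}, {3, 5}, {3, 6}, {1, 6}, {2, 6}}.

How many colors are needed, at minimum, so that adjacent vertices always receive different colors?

1, 3, 6 form a triangle, so at least 3 colors are needed.
A valid assignment using 3 colors: 1=blue, 2=red, 3=red, 4=blue, 5=blue, 6=green. Every edge joins two different colors.

3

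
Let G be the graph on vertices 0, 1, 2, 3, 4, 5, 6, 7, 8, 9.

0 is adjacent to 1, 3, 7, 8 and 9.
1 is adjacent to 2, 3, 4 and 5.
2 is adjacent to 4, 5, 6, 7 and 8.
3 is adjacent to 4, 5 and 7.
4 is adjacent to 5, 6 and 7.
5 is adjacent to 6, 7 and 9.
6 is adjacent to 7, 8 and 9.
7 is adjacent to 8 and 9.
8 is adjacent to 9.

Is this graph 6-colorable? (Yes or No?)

The chromatic number is 5. 2, 4, 5, 6, 7 are pairwise adjacent (a clique of size 5), so at least 5 colors are needed.
5 colors suffice: color red → {1, 7}; color blue → {5, 8}; color green → {3, 6}; color yellow → {4, 9}; color purple → {0, 2}.
Since 6 ≥ 5, a proper 6-coloring certainly exists.

Yes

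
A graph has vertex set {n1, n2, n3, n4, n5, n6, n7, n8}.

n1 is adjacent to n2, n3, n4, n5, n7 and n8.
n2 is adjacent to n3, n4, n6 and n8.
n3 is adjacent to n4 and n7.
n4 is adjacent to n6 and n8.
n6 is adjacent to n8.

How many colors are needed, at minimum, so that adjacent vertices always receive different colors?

n1, n2, n3, n4 form a clique, so at least 4 colors are needed.
4 colors suffice: color 1 → {n1, n6}; color 2 → {n2, n5, n7}; color 3 → {n4}; color 4 → {n3, n8}. Every edge joins two different colors.

4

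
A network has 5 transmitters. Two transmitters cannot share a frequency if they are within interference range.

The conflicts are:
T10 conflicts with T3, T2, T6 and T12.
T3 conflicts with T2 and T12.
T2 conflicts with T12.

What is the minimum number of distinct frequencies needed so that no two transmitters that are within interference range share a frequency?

4

T10, T3, T2, T12 pairwise conflict, so at least 4 frequencies are needed.
4 frequencies suffice: frequency 1 → {T10}; frequency 2 → {T6, T12}; frequency 3 → {T2}; frequency 4 → {T3}. Each listed conflict is separated.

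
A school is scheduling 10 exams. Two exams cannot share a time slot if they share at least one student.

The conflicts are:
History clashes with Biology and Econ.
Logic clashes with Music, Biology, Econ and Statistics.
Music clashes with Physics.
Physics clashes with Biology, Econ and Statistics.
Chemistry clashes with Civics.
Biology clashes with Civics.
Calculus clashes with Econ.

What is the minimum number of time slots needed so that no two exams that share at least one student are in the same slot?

2

Physics and Biology conflict, so at least 2 time slots are needed.
2 time slots suffice: time slot 1 → {Music, Chemistry, Biology, Econ, Statistics}; time slot 2 → {History, Logic, Physics, Calculus, Civics}. Every pair that conflicts lands in different time slots.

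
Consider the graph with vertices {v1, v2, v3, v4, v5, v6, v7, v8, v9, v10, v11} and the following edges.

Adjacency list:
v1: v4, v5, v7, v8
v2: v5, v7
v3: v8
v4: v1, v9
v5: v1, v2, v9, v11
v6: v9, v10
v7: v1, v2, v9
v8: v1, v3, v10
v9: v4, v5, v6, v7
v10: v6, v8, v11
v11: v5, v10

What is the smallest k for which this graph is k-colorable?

The cycle v11-v10-v8-v1-v5-v11 has odd length 5, so it cannot be 2-colored; at least 3 colors are needed.
One proper 3-coloring: v1=2, v2=2, v3=2, v4=1, v5=1, v6=1, v7=1, v8=1, v9=2, v10=2, v11=3. Each edge has distinct colors on its endpoints.

3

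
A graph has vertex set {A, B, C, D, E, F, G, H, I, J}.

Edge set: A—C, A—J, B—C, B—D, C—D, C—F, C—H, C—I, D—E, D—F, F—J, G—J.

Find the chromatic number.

C, D, F are mutually adjacent, so at least 3 colors are needed.
3 colors suffice: A=blue, B=green, C=red, D=blue, E=red, F=green, G=blue, H=blue, I=blue, J=red. Each edge has distinct colors on its endpoints.

3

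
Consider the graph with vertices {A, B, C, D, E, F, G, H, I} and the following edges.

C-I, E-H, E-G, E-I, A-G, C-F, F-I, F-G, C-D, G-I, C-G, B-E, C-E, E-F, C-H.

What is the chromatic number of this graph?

5

C, E, F, G, I are mutually adjacent (a clique of size 5), so at least 5 colors are needed.
5 colors suffice: color 1 → {A, D, E}; color 2 → {B, C}; color 3 → {G, H}; color 4 → {I}; color 5 → {F}. No two adjacent vertices share a color.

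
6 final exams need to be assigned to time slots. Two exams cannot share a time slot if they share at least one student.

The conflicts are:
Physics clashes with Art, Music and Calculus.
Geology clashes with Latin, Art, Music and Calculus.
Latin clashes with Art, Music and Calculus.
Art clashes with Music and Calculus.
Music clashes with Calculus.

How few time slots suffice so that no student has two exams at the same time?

5

Geology, Latin, Art, Music, Calculus are mutually in conflict, so at least 5 time slots are needed.
Using 5 time slots: Physics=4, Geology=4, Latin=5, Art=3, Music=1, Calculus=2. No two conflicting exams share a time slot.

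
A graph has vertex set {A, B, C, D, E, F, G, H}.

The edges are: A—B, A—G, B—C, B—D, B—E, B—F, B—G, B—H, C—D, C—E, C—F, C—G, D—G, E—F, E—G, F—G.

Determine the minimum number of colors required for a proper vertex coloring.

5

B, C, E, F, G are pairwise adjacent (a clique of size 5), so at least 5 colors are needed.
5 colors suffice: color 1 → {B}; color 2 → {G, H}; color 3 → {A, C}; color 4 → {D, E}; color 5 → {F}. Each edge has distinct colors on its endpoints.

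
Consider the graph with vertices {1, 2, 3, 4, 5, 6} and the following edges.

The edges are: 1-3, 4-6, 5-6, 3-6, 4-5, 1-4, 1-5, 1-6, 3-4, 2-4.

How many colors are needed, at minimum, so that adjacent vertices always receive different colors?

4

1, 3, 4, 6 are mutually adjacent (a clique of size 4), so at least 4 colors are needed.
One proper 4-coloring: 1=b, 2=b, 3=d, 4=a, 5=d, 6=c. No two adjacent vertices share a color.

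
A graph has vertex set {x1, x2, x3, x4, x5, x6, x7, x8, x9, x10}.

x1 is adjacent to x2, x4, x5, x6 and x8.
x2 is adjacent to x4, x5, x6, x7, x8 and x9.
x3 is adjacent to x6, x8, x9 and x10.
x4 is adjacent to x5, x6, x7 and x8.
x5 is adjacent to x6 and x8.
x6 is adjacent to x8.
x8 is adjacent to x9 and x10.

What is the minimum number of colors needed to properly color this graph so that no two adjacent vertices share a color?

x1, x2, x4, x5, x6, x8 are mutually adjacent (a clique of size 6), so at least 6 colors are needed.
6 colors suffice: x1=6, x2=2, x3=2, x4=3, x5=5, x6=4, x7=1, x8=1, x9=3, x10=3. Each edge has distinct colors on its endpoints.

6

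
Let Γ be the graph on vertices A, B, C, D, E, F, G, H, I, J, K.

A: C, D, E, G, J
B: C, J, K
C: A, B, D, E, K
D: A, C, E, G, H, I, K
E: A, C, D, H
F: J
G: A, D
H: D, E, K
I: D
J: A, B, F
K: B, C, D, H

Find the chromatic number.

A, C, D, E are pairwise adjacent (a clique of size 4), so at least 4 colors are needed.
4 colors suffice: color red → {D, J}; color blue → {C, F, G, H, I}; color green → {A, K}; color yellow → {B, E}. Each edge has distinct colors on its endpoints.

4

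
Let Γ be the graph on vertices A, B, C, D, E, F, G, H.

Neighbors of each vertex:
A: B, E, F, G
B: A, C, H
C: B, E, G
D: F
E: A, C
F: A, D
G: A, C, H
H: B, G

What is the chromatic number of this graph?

2

B and C are adjacent, so at least 2 colors are needed.
One proper 2-coloring: A=1, B=2, C=1, D=1, E=2, F=2, G=2, H=1. No two adjacent vertices share a color.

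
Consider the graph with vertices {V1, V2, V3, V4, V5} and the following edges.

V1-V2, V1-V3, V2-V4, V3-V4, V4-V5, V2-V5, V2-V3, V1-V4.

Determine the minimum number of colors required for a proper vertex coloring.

4

V1, V2, V3, V4 form a clique, so at least 4 colors are needed.
4 colors suffice: color 1 → {V4}; color 2 → {V2}; color 3 → {V1, V5}; color 4 → {V3}. No two adjacent vertices share a color.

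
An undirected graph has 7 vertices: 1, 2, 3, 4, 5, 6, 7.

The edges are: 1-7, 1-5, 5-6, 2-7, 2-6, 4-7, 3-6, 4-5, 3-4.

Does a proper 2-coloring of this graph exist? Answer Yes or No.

The cycle 2-6-3-4-7-2 has odd length 5, so it cannot be 2-colored; at least 3 colors are needed.
So 2 colors are not enough.

No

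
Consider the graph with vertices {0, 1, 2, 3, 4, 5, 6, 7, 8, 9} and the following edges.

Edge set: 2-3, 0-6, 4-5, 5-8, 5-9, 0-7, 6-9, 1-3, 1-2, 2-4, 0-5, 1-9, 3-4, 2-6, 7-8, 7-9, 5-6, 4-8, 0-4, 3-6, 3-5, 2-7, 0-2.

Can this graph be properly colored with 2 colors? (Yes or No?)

0, 2, 7 are pairwise adjacent, so at least 3 colors are needed.
So 2 colors are not enough.

No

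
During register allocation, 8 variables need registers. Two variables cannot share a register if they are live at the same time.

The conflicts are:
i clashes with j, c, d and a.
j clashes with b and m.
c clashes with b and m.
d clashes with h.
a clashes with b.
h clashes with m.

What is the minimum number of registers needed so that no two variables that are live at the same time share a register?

3

The cycle i-d-h-m-c-i has odd length 5, so it cannot be 2-colored; at least 3 registers are needed.
3 registers suffice: register 1 → {i, b, m}; register 2 → {j, c, a, h}; register 3 → {d}. Each listed conflict is separated.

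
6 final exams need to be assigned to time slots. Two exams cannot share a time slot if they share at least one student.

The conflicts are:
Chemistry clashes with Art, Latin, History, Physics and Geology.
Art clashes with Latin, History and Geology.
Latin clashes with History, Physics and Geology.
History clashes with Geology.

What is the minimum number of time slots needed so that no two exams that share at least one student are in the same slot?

5

Chemistry, Art, Latin, History, Geology pairwise conflict, so at least 5 time slots are needed.
Using 5 time slots: Chemistry=2, Art=5, Latin=1, History=4, Physics=3, Geology=3. Each listed conflict is separated.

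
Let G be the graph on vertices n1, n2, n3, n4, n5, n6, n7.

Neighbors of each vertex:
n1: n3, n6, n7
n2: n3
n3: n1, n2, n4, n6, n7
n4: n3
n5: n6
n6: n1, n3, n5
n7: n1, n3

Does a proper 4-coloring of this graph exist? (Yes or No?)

The chromatic number is 3. n1, n3, n6 form a triangle, so at least 3 colors are needed.
A valid assignment using 3 colors: n1=3, n2=2, n3=1, n4=2, n5=1, n6=2, n7=2.
Since 4 ≥ 3, a proper 4-coloring certainly exists.

Yes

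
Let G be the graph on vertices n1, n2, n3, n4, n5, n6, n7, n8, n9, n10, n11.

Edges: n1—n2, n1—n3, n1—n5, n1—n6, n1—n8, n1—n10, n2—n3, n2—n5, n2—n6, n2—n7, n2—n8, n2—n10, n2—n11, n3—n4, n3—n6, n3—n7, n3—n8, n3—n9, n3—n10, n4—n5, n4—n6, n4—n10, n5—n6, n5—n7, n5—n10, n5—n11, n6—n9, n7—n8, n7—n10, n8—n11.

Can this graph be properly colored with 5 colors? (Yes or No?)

The chromatic number is 4. n2, n5, n7, n10 are mutually adjacent (a clique of size 4), so at least 4 colors are needed.
One proper 4-coloring: n1=4, n2=2, n3=1, n4=2, n5=1, n6=3, n7=4, n8=3, n9=2, n10=3, n11=4.
Since 5 ≥ 4, a proper 5-coloring certainly exists.

Yes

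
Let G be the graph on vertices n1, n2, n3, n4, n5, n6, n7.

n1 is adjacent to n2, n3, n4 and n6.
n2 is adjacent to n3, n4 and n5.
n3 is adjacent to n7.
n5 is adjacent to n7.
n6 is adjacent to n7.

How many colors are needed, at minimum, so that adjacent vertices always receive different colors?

3

n1, n2, n3 are pairwise adjacent, so at least 3 colors are needed.
3 colors suffice: color 1 → {n2, n7}; color 2 → {n1, n5}; color 3 → {n3, n4, n6}. Each edge has distinct colors on its endpoints.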